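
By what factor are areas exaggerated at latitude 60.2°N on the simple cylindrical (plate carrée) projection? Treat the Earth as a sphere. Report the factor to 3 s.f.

For the equirectangular projection with φ₀ = 0 (plate carrée), h = 1 along meridians and k = sec φ along parallels.
Areal scale = h·k = 1 × sec φ; at 60.2°, h = 1.000, k = 2.012, so h·k = 2.012.

2.01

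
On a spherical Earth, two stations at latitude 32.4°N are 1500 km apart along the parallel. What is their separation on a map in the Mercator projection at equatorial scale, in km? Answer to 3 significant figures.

1780 km

The Mercator projection is conformal; its linear scale factor is the same in every direction and equals sec φ = 1/cos φ.
Along the parallel, k = sec 32.4° = 1/0.8443 = 1.184.
Map distance = 1500 × 1.184 ≈ 1780 km.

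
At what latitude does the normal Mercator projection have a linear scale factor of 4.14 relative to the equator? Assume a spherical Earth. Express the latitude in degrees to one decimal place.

Mercator scale is k = sec φ = 1/cos φ.
1/cos φ = 4.14  ⇒  cos φ = 0.2415  ⇒  φ = arccos(0.2415) ≈ 76.0°.

76.0°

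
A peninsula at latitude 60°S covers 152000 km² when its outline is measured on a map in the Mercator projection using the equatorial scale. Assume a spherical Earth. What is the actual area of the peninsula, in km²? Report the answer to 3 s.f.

38000 km²

The Mercator projection is conformal; its linear scale factor is the same in every direction and equals sec φ = 1/cos φ.
Areal scale = k² = sec²φ = 1/cos²(60°) = 1/0.5000² = 4.000.
True area = apparent / (areal scale) = 152000 / 4.000 ≈ 38000 km².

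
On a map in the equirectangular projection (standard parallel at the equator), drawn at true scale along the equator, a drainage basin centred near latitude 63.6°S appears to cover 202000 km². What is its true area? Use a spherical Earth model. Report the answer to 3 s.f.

89800 km²

For the equirectangular projection with φ₀ = 0 (plate carrée), h = 1 along meridians and k = sec φ along parallels.
Areal scale = h·k = 1 × sec φ; at 63.6°, h = 1.000, k = 2.249, so h·k = 2.249.
True area = apparent / (areal scale) = 202000 / 2.249 ≈ 89800 km².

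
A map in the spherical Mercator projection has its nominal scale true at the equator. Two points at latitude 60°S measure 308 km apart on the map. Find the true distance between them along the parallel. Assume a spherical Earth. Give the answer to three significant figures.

The Mercator projection is conformal; its linear scale factor is the same in every direction and equals sec φ = 1/cos φ.
Along the parallel at 60°, map distances are exaggerated by k = sec 60° = 2.000.
True distance = 308 / 2.000 = 308 × cos 60° ≈ 154 km.

154 km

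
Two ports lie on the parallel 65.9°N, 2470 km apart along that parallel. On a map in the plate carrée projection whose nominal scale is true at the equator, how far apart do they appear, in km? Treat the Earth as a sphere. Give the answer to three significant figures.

For the equirectangular projection with φ₀ = 0 (plate carrée), h = 1 along meridians and k = sec φ along parallels.
Along the parallel, k = sec 65.9° = 1/0.4083 = 2.449.
Map distance = 2470 × 2.449 ≈ 6050 km.

6050 km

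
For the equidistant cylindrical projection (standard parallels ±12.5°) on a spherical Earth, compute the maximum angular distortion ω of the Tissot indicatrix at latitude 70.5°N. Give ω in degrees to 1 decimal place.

58.7°

In the equirectangular projection with standard parallel φ₀ = 12.5° (x = Rλ cos φ₀, y = Rφ), meridians are true-scale (h = 1) and the parallel scale is k = cos φ₀ / cos φ.
At 70.5°: h = 1.000, k = 2.925; principal scales a = 2.925, b = 1.000.
sin(ω/2) = (a − b)/(a + b) = 1.925/3.925 = 0.4904, so ω = 2 arcsin(0.4904) ≈ 58.7°.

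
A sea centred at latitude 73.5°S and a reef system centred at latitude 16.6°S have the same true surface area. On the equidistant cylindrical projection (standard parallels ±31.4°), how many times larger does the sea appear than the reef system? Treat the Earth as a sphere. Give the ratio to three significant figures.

3.37

In the equirectangular projection with standard parallel φ₀ = 31.4° (x = Rλ cos φ₀, y = Rφ), meridians are true-scale (h = 1) and the parallel scale is k = cos φ₀ / cos φ.
Areal scale at 73.5°: h·k = 1.000 × 3.005 = 3.005.
Areal scale at 16.6°: h·k = 1.000 × 0.8907 = 0.8907.
Ratio = 3.005/0.8907 ≈ 3.37.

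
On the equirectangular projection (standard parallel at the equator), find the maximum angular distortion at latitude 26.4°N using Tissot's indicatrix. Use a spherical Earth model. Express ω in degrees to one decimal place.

6.3°

In the plate carrée (x = Rλ, y = Rφ), meridians are true-scale (h = 1) and parallels are stretched by k = sec φ.
At 26.4°: h = 1.000, k = 1.116; principal scales a = 1.116, b = 1.000.
sin(ω/2) = (a − b)/(a + b) = 0.1164/2.116 = 0.05501, so ω = 2 arcsin(0.05501) ≈ 6.3°.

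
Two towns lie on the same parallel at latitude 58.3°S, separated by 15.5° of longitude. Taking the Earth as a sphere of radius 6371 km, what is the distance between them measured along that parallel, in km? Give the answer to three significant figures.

Arc length along a parallel = R cos φ · Δλ (with Δλ in radians).
= 6371 × cos 58.3° × (15.5° × π/180) = 6371 × 0.5255 × 0.2705 ≈ 906 km.

906 km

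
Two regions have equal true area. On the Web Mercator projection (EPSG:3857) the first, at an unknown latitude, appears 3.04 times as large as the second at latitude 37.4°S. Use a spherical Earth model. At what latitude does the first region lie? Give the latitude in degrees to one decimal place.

62.9°

Mercator areal scale is sec²φ, so apparent-area ratio = sec²φ₁ / sec²φ₂ = cos²φ₂ / cos²φ₁.
cos²φ₂ / cos²φ₁ = 3.04  ⇒  cos φ₁ = cos 37.4° / √3.04 = 0.7944/1.744 = 0.4556.
φ₁ = arccos(0.4556) ≈ 62.9°.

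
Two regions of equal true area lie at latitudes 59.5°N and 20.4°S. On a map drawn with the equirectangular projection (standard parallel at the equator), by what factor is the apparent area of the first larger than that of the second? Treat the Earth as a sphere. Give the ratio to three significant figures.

1.85

For the equirectangular projection with φ₀ = 0 (plate carrée), h = 1 along meridians and k = sec φ along parallels.
Areal scale at 59.5°: h·k = 1.000 × 1.970 = 1.970.
Areal scale at 20.4°: h·k = 1.000 × 1.067 = 1.067.
Ratio = 1.970/1.067 ≈ 1.85.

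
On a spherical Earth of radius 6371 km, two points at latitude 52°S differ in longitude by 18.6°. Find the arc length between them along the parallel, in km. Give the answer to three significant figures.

Arc length along a parallel = R cos φ · Δλ (with Δλ in radians).
= 6371 × cos 52° × (18.6° × π/180) = 6371 × 0.6157 × 0.3246 ≈ 1270 km.

1270 km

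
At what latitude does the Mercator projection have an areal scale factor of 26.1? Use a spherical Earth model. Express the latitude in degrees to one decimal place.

78.7°

Mercator areal scale is sec²φ.
sec²φ = 26.1  ⇒  cos²φ = 0.03831  ⇒  cos φ = 0.1957.
φ = arccos(0.1957) ≈ 78.7°.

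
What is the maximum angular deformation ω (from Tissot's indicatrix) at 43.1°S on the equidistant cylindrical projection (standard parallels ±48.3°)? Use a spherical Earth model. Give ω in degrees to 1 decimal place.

5.3°

The equidistant cylindrical projection with φ₀ = 48.3° has h = 1 (meridians true) and k = cos φ₀ / cos φ along parallels.
At 43.1°: h = 1.000, k = 0.9111; principal scales a = 1.000, b = 0.9111.
sin(ω/2) = (a − b)/(a + b) = 0.08893/1.911 = 0.04653, so ω = 2 arcsin(0.04653) ≈ 5.3°.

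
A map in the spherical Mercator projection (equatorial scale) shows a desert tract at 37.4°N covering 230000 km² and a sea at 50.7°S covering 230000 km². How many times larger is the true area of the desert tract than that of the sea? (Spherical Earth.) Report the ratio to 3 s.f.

1.57

On Mercator the areal scale is sec²φ, so true area = apparent × cos²φ.
True area of desert tract: 230000 × cos²(37.4°) = 230000 × 0.6311 = 145200 km².
True area of sea: 230000 × cos²(50.7°) = 230000 × 0.4012 = 92270 km².
Ratio = 145200 / 92270 ≈ 1.57.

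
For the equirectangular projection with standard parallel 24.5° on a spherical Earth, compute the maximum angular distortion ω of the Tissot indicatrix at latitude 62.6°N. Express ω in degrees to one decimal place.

38.3°

With standard parallel φ₀ = 24.5°, the equirectangular projection gives x = Rλ cos φ₀, y = Rφ, so h = 1 and k = cos 24.5° / cos φ.
At 62.6°: h = 1.000, k = 1.977; principal scales a = 1.977, b = 1.000.
sin(ω/2) = (a − b)/(a + b) = 0.9773/2.977 = 0.3283, so ω = 2 arcsin(0.3283) ≈ 38.3°.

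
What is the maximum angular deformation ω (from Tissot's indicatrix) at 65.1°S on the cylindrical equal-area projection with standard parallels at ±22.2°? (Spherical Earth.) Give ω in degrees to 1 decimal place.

82.2°

For cylindrical equal-area with standard parallel φ₀, h = cos φ / cos φ₀ and k = cos φ₀ / cos φ, so h·k = 1.
At 65.1°: h = 0.4547, k = 2.199; principal scales a = 2.199, b = 0.4547.
sin(ω/2) = (a − b)/(a + b) = 1.744/2.654 = 0.6573, so ω = 2 arcsin(0.6573) ≈ 82.2°.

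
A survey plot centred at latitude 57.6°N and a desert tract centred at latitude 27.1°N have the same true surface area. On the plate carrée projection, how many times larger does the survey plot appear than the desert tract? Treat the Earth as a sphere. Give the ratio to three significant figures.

In the plate carrée (x = Rλ, y = Rφ), meridians are true-scale (h = 1) and parallels are stretched by k = sec φ.
Areal scale at 57.6°: h·k = 1.000 × 1.866 = 1.866.
Areal scale at 27.1°: h·k = 1.000 × 1.123 = 1.123.
Ratio = 1.866/1.123 ≈ 1.66.

1.66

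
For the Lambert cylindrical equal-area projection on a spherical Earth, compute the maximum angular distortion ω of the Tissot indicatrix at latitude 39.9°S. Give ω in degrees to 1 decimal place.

The Lambert cylindrical equal-area projection is the cylindrical equal-area projection with its standard parallel at the equator (φ₀ = 0). A cylindrical equal-area projection with standard parallel φ₀ has meridian scale h = cos φ / cos φ₀ and parallel scale k = cos φ₀ / cos φ (so areas are preserved, h·k = 1).
At 39.9°: h = 0.7672, k = 1.304; principal scales a = 1.304, b = 0.7672.
sin(ω/2) = (a − b)/(a + b) = 0.5363/2.071 = 0.2590, so ω = 2 arcsin(0.2590) ≈ 30.0°.

30.0°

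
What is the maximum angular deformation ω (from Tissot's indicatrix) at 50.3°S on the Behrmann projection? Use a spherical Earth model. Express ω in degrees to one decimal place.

34.4°

The Behrmann projection is cylindrical equal-area with φ₀ = 30°. Cylindrical equal-area (φ₀ = 30°): h = cos φ / cos 30° along meridians, k = cos 30° / cos φ along parallels; h·k = 1.
At 50.3°: h = 0.7376, k = 1.356; principal scales a = 1.356, b = 0.7376.
sin(ω/2) = (a − b)/(a + b) = 0.6182/2.093 = 0.2953, so ω = 2 arcsin(0.2953) ≈ 34.4°.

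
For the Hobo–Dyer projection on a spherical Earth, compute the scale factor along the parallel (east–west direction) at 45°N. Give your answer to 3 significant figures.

The Hobo–Dyer projection is cylindrical equal-area with φ₀ = 37.5°. Cylindrical equal-area (φ₀ = 37.5°): h = cos φ / cos 37.5° along meridians, k = cos 37.5° / cos φ along parallels; h·k = 1.
k = cos 37.5° / cos 45° = 0.7934/0.7071 = 1.122.

1.12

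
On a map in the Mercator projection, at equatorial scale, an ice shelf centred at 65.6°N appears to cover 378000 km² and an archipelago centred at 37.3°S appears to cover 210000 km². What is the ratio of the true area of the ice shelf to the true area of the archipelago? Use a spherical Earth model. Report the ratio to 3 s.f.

0.485

Mercator's areal exaggeration is sec²φ; hence true area = (apparent area) · cos²φ.
True area of ice shelf: 378000 × cos²(65.6°) = 378000 × 0.1707 = 64510 km².
True area of archipelago: 210000 × cos²(37.3°) = 210000 × 0.6328 = 132900 km².
Ratio = 64510 / 132900 ≈ 0.485.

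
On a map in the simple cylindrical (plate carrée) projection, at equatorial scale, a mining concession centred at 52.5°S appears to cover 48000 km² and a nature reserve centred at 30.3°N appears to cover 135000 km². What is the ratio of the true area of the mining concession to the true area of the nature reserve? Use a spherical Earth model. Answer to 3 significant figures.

0.251

Plate carrée has h = 1 and k = sec φ, giving areal scale sec φ; true area = (apparent area) · cos φ.
True area of mining concession: 48000 × cos(52.5°) = 48000 × 0.6088 = 29220 km².
True area of nature reserve: 135000 × cos(30.3°) = 135000 × 0.8634 = 116600 km².
Ratio = 29220 / 116600 ≈ 0.251.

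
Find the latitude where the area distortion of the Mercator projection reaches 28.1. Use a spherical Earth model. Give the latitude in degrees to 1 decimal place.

Mercator areal scale is sec²φ.
sec²φ = 28.1  ⇒  cos²φ = 0.03559  ⇒  cos φ = 0.1886.
φ = arccos(0.1886) ≈ 79.1°.

79.1°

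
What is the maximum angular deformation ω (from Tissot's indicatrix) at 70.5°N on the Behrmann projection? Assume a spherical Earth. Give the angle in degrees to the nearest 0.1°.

95.7°

The Behrmann projection is cylindrical equal-area with φ₀ = 30°. For cylindrical equal-area with standard parallel φ₀, h = cos φ / cos φ₀ and k = cos φ₀ / cos φ, so h·k = 1.
At 70.5°: h = 0.3854, k = 2.594; principal scales a = 2.594, b = 0.3854.
sin(ω/2) = (a − b)/(a + b) = 2.209/2.980 = 0.7413, so ω = 2 arcsin(0.7413) ≈ 95.7°.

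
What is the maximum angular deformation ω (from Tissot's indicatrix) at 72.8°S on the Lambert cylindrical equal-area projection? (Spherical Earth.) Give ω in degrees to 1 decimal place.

114.1°

The Lambert cylindrical equal-area projection is the cylindrical equal-area projection with its standard parallel at the equator (φ₀ = 0). A cylindrical equal-area projection with standard parallel φ₀ has meridian scale h = cos φ / cos φ₀ and parallel scale k = cos φ₀ / cos φ (so areas are preserved, h·k = 1).
At 72.8°: h = 0.2957, k = 3.382; principal scales a = 3.382, b = 0.2957.
sin(ω/2) = (a − b)/(a + b) = 3.086/3.677 = 0.8392, so ω = 2 arcsin(0.8392) ≈ 114.1°.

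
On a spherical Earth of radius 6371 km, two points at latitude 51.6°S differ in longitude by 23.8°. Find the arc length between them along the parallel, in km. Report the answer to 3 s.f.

1640 km

Arc length along a parallel = R cos φ · Δλ (with Δλ in radians).
= 6371 × cos 51.6° × (23.8° × π/180) = 6371 × 0.6211 × 0.4154 ≈ 1640 km.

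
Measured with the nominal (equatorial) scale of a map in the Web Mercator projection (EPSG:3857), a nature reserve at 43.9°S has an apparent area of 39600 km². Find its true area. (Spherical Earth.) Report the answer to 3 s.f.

20600 km²

Mercator is conformal, so the point scale is isotropic: h = k = sec φ = 1/cos φ.
Areal scale = k² = sec²φ = 1/cos²(43.9°) = 1/0.7206² = 1.926.
True area = apparent / (areal scale) = 39600 / 1.926 ≈ 20600 km².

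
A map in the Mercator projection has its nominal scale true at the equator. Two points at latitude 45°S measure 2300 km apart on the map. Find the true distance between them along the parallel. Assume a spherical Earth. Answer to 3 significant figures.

1630 km

Mercator is conformal, so the point scale is isotropic: h = k = sec φ = 1/cos φ.
Along the parallel at 45°, map distances are exaggerated by k = sec 45° = 1.414.
True distance = 2300 / 1.414 = 2300 × cos 45° ≈ 1630 km.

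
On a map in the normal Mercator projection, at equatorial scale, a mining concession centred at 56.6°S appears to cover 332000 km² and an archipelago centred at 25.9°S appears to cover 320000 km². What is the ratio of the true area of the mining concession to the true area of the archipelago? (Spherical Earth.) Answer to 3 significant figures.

Mercator's areal exaggeration is sec²φ; hence true area = (apparent area) · cos²φ.
True area of mining concession: 332000 × cos²(56.6°) = 332000 × 0.3030 = 100600 km².
True area of archipelago: 320000 × cos²(25.9°) = 320000 × 0.8092 = 258900 km².
Ratio = 100600 / 258900 ≈ 0.389.

0.389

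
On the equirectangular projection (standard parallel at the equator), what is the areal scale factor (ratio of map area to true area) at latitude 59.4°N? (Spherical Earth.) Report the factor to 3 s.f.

Plate carrée maps x = Rλ, y = Rφ. The meridian scale is h = 1 and the parallel scale is k = 1/cos φ = sec φ.
Areal scale = h·k = 1 × sec φ; at 59.4°, h = 1.000, k = 1.964, so h·k = 1.964.

1.96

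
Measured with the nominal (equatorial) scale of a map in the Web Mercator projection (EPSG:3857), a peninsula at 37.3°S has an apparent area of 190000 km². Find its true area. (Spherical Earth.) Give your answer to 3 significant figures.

The Mercator projection is conformal; its linear scale factor is the same in every direction and equals sec φ = 1/cos φ.
Areal scale = k² = sec²φ = 1/cos²(37.3°) = 1/0.7955² = 1.580.
True area = apparent / (areal scale) = 190000 / 1.580 ≈ 120000 km².

120000 km²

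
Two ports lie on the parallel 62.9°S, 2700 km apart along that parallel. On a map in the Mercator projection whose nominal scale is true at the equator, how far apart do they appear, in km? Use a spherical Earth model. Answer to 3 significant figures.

Mercator is conformal, so the point scale is isotropic: h = k = sec φ = 1/cos φ.
Along the parallel, k = sec 62.9° = 1/0.4555 = 2.195.
Map distance = 2700 × 2.195 ≈ 5930 km.

5930 km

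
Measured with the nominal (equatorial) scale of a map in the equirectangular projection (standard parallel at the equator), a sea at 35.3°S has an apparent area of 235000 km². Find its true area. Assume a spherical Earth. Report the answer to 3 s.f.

In the plate carrée (x = Rλ, y = Rφ), meridians are true-scale (h = 1) and parallels are stretched by k = sec φ.
Areal scale = h·k = 1 × sec φ; at 35.3°, h = 1.000, k = 1.225, so h·k = 1.225.
True area = apparent / (areal scale) = 235000 / 1.225 ≈ 192000 km².

192000 km²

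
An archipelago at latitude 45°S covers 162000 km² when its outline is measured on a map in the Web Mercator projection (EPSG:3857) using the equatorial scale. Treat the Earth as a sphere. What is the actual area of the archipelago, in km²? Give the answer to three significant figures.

For Mercator, h = k = sec φ (a conformal cylindrical projection has a single point scale, 1/cos φ).
Areal scale = k² = sec²φ = 1/cos²(45°) = 1/0.7071² = 2.000.
True area = apparent / (areal scale) = 162000 / 2.000 ≈ 81000 km².

81000 km²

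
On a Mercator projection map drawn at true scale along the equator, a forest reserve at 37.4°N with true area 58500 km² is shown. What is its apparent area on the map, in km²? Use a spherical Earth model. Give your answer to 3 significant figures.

The Mercator projection is conformal; its linear scale factor is the same in every direction and equals sec φ = 1/cos φ.
Areal scale = k² = sec²φ = 1/cos²(37.4°) = 1/0.7944² = 1.585.
Apparent area = 58500 × 1.585 ≈ 92700 km².

92700 km²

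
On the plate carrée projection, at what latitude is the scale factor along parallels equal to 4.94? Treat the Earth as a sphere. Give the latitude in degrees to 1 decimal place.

Plate carrée: h = 1, k = sec φ along parallels.
sec φ = 4.94  ⇒  cos φ = 0.2024  ⇒  φ ≈ 78.3°.

78.3°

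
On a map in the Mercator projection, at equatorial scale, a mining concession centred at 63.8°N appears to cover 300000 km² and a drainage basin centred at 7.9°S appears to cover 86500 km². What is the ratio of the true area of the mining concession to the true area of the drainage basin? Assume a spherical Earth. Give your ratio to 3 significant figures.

0.689

Since Mercator area scale is 1/cos²φ, the true area equals the apparent area multiplied by cos²φ.
True area of mining concession: 300000 × cos²(63.8°) = 300000 × 0.1949 = 58480 km².
True area of drainage basin: 86500 × cos²(7.9°) = 86500 × 0.9811 = 84870 km².
Ratio = 58480 / 84870 ≈ 0.689.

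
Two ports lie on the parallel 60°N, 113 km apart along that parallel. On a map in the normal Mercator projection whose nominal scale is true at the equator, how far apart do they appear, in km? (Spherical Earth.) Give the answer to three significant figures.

226 km

The Mercator projection is conformal; its linear scale factor is the same in every direction and equals sec φ = 1/cos φ.
Along the parallel, k = sec 60° = 1/0.5000 = 2.000.
Map distance = 113 × 2.000 ≈ 226 km.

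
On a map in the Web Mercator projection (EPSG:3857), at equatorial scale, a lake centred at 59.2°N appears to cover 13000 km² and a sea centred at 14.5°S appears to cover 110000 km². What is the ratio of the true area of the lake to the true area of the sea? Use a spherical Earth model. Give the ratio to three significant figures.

0.0331

Mercator's areal exaggeration is sec²φ; hence true area = (apparent area) · cos²φ.
True area of lake: 13000 × cos²(59.2°) = 13000 × 0.2622 = 3408 km².
True area of sea: 110000 × cos²(14.5°) = 110000 × 0.9373 = 103100 km².
Ratio = 3408 / 103100 ≈ 0.0331.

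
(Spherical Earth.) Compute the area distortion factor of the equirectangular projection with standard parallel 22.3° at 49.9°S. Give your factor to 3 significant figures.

1.44

The equidistant cylindrical projection with φ₀ = 22.3° has h = 1 (meridians true) and k = cos φ₀ / cos φ along parallels.
Areal scale = h·k = 1 × cos φ₀ / cos φ; at 49.9°, h = 1.000, k = 1.436, so h·k = 1.436.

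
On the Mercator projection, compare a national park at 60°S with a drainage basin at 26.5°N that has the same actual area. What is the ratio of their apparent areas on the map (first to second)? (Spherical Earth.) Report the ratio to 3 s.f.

Mercator areal scale is sec²φ.
At 60°: sec²(60°) = 1/0.5000² = 4.000.
At 26.5°: sec²(26.5°) = 1/0.8949² = 1.249.
Ratio = 4.000/1.249 = cos²(26.5°)/cos²(60°) ≈ 3.20.

3.20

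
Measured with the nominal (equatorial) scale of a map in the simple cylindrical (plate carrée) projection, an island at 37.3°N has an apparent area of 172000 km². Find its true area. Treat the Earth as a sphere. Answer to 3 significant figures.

137000 km²

Plate carrée maps x = Rλ, y = Rφ. The meridian scale is h = 1 and the parallel scale is k = 1/cos φ = sec φ.
Areal scale = h·k = 1 × sec φ; at 37.3°, h = 1.000, k = 1.257, so h·k = 1.257.
True area = apparent / (areal scale) = 172000 / 1.257 ≈ 137000 km².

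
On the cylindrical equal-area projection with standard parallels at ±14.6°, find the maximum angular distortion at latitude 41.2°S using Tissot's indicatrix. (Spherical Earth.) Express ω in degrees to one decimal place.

A cylindrical equal-area projection with standard parallel φ₀ has meridian scale h = cos φ / cos φ₀ and parallel scale k = cos φ₀ / cos φ (so areas are preserved, h·k = 1).
At 41.2°: h = 0.7775, k = 1.286; principal scales a = 1.286, b = 0.7775.
sin(ω/2) = (a − b)/(a + b) = 0.5086/2.064 = 0.2465, so ω = 2 arcsin(0.2465) ≈ 28.5°.

28.5°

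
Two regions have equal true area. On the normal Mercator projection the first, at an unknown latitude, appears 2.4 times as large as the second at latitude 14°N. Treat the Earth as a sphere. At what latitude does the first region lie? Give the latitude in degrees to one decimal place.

51.2°

Mercator areal scale is sec²φ, so apparent-area ratio = sec²φ₁ / sec²φ₂ = cos²φ₂ / cos²φ₁.
cos²φ₂ / cos²φ₁ = 2.4  ⇒  cos φ₁ = cos 14° / √2.4 = 0.9703/1.549 = 0.6263.
φ₁ = arccos(0.6263) ≈ 51.2°.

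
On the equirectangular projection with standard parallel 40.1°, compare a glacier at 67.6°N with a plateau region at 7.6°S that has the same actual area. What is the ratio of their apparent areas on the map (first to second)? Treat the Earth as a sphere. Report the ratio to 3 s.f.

The equidistant cylindrical projection with φ₀ = 40.1° has h = 1 (meridians true) and k = cos φ₀ / cos φ along parallels.
Areal scale at 67.6°: h·k = 1.000 × 2.007 = 2.007.
Areal scale at 7.6°: h·k = 1.000 × 0.7717 = 0.7717.
Ratio = 2.007/0.7717 ≈ 2.60.

2.60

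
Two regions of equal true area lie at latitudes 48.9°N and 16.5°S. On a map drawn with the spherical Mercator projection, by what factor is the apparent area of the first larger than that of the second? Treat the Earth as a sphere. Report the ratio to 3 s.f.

2.13

On Mercator, area is exaggerated by sec²φ = 1/cos²φ.
At 48.9°: sec²(48.9°) = 1/0.6574² = 2.314.
At 16.5°: sec²(16.5°) = 1/0.9588² = 1.088.
Ratio = 2.314/1.088 = cos²(16.5°)/cos²(48.9°) ≈ 2.13.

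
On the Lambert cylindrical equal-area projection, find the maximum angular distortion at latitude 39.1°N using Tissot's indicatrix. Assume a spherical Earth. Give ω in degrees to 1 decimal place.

The Lambert cylindrical equal-area projection is the cylindrical equal-area projection with its standard parallel at the equator (φ₀ = 0). A cylindrical equal-area projection with standard parallel φ₀ has meridian scale h = cos φ / cos φ₀ and parallel scale k = cos φ₀ / cos φ (so areas are preserved, h·k = 1).
At 39.1°: h = 0.7760, k = 1.289; principal scales a = 1.289, b = 0.7760.
sin(ω/2) = (a − b)/(a + b) = 0.5125/2.065 = 0.2482, so ω = 2 arcsin(0.2482) ≈ 28.7°.

28.7°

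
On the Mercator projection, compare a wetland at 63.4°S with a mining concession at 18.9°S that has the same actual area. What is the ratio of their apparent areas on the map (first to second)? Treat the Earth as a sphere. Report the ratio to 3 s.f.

Mercator areal scale is sec²φ.
At 63.4°: sec²(63.4°) = 1/0.4478² = 4.988.
At 18.9°: sec²(18.9°) = 1/0.9461² = 1.117.
Ratio = 4.988/1.117 = cos²(18.9°)/cos²(63.4°) ≈ 4.46.

4.46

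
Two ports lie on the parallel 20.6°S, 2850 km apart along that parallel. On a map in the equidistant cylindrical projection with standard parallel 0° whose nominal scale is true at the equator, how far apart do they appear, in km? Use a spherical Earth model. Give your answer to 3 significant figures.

In the plate carrée (x = Rλ, y = Rφ), meridians are true-scale (h = 1) and parallels are stretched by k = sec φ.
Along the parallel, k = sec 20.6° = 1/0.9361 = 1.068.
Map distance = 2850 × 1.068 ≈ 3040 km.

3040 km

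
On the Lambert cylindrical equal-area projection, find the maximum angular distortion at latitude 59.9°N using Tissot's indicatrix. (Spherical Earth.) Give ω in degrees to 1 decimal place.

73.5°

The Lambert cylindrical equal-area projection is the cylindrical equal-area projection with its standard parallel at the equator (φ₀ = 0). A cylindrical equal-area projection with standard parallel φ₀ has meridian scale h = cos φ / cos φ₀ and parallel scale k = cos φ₀ / cos φ (so areas are preserved, h·k = 1).
At 59.9°: h = 0.5015, k = 1.994; principal scales a = 1.994, b = 0.5015.
sin(ω/2) = (a − b)/(a + b) = 1.492/2.495 = 0.5981, so ω = 2 arcsin(0.5981) ≈ 73.5°.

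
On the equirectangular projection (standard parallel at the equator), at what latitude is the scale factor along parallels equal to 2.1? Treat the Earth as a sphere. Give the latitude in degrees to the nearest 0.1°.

Plate carrée: h = 1, k = sec φ along parallels.
sec φ = 2.1  ⇒  cos φ = 0.4762  ⇒  φ ≈ 61.6°.

61.6°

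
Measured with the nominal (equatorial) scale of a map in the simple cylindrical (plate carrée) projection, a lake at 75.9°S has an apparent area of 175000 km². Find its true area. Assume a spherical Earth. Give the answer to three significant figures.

42600 km²

Plate carrée maps x = Rλ, y = Rφ. The meridian scale is h = 1 and the parallel scale is k = 1/cos φ = sec φ.
Areal scale = h·k = 1 × sec φ; at 75.9°, h = 1.000, k = 4.105, so h·k = 4.105.
True area = apparent / (areal scale) = 175000 / 4.105 ≈ 42600 km².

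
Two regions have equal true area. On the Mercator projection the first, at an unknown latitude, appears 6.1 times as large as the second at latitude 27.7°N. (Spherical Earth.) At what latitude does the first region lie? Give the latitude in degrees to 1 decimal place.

69.0°

Mercator areal scale is sec²φ, so apparent-area ratio = sec²φ₁ / sec²φ₂ = cos²φ₂ / cos²φ₁.
cos²φ₂ / cos²φ₁ = 6.1  ⇒  cos φ₁ = cos 27.7° / √6.1 = 0.8854/2.470 = 0.3585.
φ₁ = arccos(0.3585) ≈ 69.0°.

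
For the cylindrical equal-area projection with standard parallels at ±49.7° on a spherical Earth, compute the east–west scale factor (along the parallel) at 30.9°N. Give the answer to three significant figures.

0.754

For cylindrical equal-area with standard parallel φ₀, h = cos φ / cos φ₀ and k = cos φ₀ / cos φ, so h·k = 1.
k = cos 49.7° / cos 30.9° = 0.6468/0.8581 = 0.7538.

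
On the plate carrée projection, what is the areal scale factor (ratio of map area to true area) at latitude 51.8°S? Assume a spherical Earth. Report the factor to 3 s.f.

1.62

For the equirectangular projection with φ₀ = 0 (plate carrée), h = 1 along meridians and k = sec φ along parallels.
Areal scale = h·k = 1 × sec φ; at 51.8°, h = 1.000, k = 1.617, so h·k = 1.617.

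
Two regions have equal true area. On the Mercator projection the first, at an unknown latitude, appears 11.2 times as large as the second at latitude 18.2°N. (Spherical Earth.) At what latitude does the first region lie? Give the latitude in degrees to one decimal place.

73.5°

Mercator areal scale is sec²φ, so apparent-area ratio = sec²φ₁ / sec²φ₂ = cos²φ₂ / cos²φ₁.
cos²φ₂ / cos²φ₁ = 11.2  ⇒  cos φ₁ = cos 18.2° / √11.2 = 0.9500/3.347 = 0.2839.
φ₁ = arccos(0.2839) ≈ 73.5°.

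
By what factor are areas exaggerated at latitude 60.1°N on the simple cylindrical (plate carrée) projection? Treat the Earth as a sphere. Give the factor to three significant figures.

For the equirectangular projection with φ₀ = 0 (plate carrée), h = 1 along meridians and k = sec φ along parallels.
Areal scale = h·k = 1 × sec φ; at 60.1°, h = 1.000, k = 2.006, so h·k = 2.006.

2.01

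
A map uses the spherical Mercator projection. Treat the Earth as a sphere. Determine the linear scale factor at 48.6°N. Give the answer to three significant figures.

Mercator is conformal, so the point scale is isotropic: h = k = sec φ = 1/cos φ.
k = 1/cos 48.6° = 1/0.6613 = 1.512.

1.51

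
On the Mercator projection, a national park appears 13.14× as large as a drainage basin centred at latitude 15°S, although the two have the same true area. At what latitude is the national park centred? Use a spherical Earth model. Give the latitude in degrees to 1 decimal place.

74.5°

On Mercator, (apparent₁)/(apparent₂) = sec²φ₁ / sec²φ₂ when true areas are equal.
cos²φ₂ / cos²φ₁ = 13.14  ⇒  cos φ₁ = cos 15° / √13.14 = 0.9659/3.625 = 0.2665.
φ₁ = arccos(0.2665) ≈ 74.5°.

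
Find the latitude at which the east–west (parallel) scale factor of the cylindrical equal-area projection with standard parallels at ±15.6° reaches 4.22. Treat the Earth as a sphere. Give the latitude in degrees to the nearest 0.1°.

Cylindrical equal-area (φ₀ = 15.6°): h = cos φ / cos 15.6° along meridians, k = cos 15.6° / cos φ along parallels; h·k = 1.
k = cos φ₀ / cos φ = 4.22  ⇒  cos φ = cos 15.6° / 4.22 = 0.2282.
φ = arccos(0.2282) ≈ 76.8°.

76.8°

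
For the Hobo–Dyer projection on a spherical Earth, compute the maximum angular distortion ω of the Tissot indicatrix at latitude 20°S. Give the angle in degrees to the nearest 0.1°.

Hobo–Dyer is a cylindrical equal-area projection with standard parallels at ±37.5°. For cylindrical equal-area with standard parallel φ₀, h = cos φ / cos φ₀ and k = cos φ₀ / cos φ, so h·k = 1.
At 20°: h = 1.184, k = 0.8443; principal scales a = 1.184, b = 0.8443.
sin(ω/2) = (a − b)/(a + b) = 0.3402/2.029 = 0.1677, so ω = 2 arcsin(0.1677) ≈ 19.3°.

19.3°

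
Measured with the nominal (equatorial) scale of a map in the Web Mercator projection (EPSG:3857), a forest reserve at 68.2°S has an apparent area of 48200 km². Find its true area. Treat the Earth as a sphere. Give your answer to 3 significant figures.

For Mercator, h = k = sec φ (a conformal cylindrical projection has a single point scale, 1/cos φ).
Areal scale = k² = sec²φ = 1/cos²(68.2°) = 1/0.3714² = 7.251.
True area = apparent / (areal scale) = 48200 / 7.251 ≈ 6650 km².

6650 km²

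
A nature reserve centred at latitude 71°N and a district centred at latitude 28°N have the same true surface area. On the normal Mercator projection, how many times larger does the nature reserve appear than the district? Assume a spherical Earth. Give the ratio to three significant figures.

Mercator is conformal with k = sec φ, so areal scale = k² = sec²φ.
At 71°: sec²(71°) = 1/0.3256² = 9.434.
At 28°: sec²(28°) = 1/0.8829² = 1.283.
Ratio = 9.434/1.283 = cos²(28°)/cos²(71°) ≈ 7.36.

7.36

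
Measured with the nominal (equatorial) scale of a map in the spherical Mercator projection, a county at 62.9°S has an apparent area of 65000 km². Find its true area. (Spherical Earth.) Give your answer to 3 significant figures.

13500 km²

For Mercator, h = k = sec φ (a conformal cylindrical projection has a single point scale, 1/cos φ).
Areal scale = k² = sec²φ = 1/cos²(62.9°) = 1/0.4555² = 4.819.
True area = apparent / (areal scale) = 65000 / 4.819 ≈ 13500 km².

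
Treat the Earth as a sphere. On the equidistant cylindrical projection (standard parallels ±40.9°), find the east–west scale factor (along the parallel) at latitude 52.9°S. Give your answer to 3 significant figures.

1.25

In the equirectangular projection with standard parallel φ₀ = 40.9° (x = Rλ cos φ₀, y = Rφ), meridians are true-scale (h = 1) and the parallel scale is k = cos φ₀ / cos φ.
k = cos 40.9° / cos 52.9° = 0.7559/0.6032 = 1.253.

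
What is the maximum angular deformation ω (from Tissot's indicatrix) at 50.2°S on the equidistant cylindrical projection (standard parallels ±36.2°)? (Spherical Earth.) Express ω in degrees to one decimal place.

13.2°

In the equirectangular projection with standard parallel φ₀ = 36.2° (x = Rλ cos φ₀, y = Rφ), meridians are true-scale (h = 1) and the parallel scale is k = cos φ₀ / cos φ.
At 50.2°: h = 1.000, k = 1.261; principal scales a = 1.261, b = 1.000.
sin(ω/2) = (a − b)/(a + b) = 0.2607/2.261 = 0.1153, so ω = 2 arcsin(0.1153) ≈ 13.2°.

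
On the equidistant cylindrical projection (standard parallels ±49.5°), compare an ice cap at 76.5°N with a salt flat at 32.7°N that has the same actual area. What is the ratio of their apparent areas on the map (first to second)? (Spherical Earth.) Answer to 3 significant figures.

3.60

With standard parallel φ₀ = 49.5°, the equirectangular projection gives x = Rλ cos φ₀, y = Rφ, so h = 1 and k = cos 49.5° / cos φ.
Areal scale at 76.5°: h·k = 1.000 × 2.782 = 2.782.
Areal scale at 32.7°: h·k = 1.000 × 0.7718 = 0.7718.
Ratio = 2.782/0.7718 ≈ 3.60.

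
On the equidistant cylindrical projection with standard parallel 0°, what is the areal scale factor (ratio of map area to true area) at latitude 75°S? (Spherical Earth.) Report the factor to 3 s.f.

Plate carrée maps x = Rλ, y = Rφ. The meridian scale is h = 1 and the parallel scale is k = 1/cos φ = sec φ.
Areal scale = h·k = 1 × sec φ; at 75°, h = 1.000, k = 3.864, so h·k = 3.864.

3.86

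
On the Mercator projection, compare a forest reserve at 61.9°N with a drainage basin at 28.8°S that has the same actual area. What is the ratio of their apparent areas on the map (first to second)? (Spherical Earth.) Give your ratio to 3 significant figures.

3.46

On Mercator, area is exaggerated by sec²φ = 1/cos²φ.
At 61.9°: sec²(61.9°) = 1/0.4710² = 4.508.
At 28.8°: sec²(28.8°) = 1/0.8763² = 1.302.
Ratio = 4.508/1.302 = cos²(28.8°)/cos²(61.9°) ≈ 3.46.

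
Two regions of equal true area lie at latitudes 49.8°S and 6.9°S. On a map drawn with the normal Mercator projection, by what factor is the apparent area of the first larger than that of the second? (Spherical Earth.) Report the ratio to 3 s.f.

2.37

Mercator areal scale is sec²φ.
At 49.8°: sec²(49.8°) = 1/0.6455² = 2.400.
At 6.9°: sec²(6.9°) = 1/0.9928² = 1.015.
Ratio = 2.400/1.015 = cos²(6.9°)/cos²(49.8°) ≈ 2.37.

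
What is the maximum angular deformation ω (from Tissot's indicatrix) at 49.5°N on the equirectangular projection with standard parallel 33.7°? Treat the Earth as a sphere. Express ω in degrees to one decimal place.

14.2°

The equidistant cylindrical projection with φ₀ = 33.7° has h = 1 (meridians true) and k = cos φ₀ / cos φ along parallels.
At 49.5°: h = 1.000, k = 1.281; principal scales a = 1.281, b = 1.000.
sin(ω/2) = (a − b)/(a + b) = 0.2810/2.281 = 0.1232, so ω = 2 arcsin(0.1232) ≈ 14.2°.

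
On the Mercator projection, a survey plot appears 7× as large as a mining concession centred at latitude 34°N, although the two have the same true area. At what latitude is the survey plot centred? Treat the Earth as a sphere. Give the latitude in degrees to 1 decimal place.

71.7°

On Mercator, (apparent₁)/(apparent₂) = sec²φ₁ / sec²φ₂ when true areas are equal.
cos²φ₂ / cos²φ₁ = 7  ⇒  cos φ₁ = cos 34° / √7 = 0.8290/2.646 = 0.3133.
φ₁ = arccos(0.3133) ≈ 71.7°.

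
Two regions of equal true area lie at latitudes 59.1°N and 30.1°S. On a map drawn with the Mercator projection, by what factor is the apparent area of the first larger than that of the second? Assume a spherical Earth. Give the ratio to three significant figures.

On Mercator, area is exaggerated by sec²φ = 1/cos²φ.
At 59.1°: sec²(59.1°) = 1/0.5135² = 3.792.
At 30.1°: sec²(30.1°) = 1/0.8652² = 1.336.
Ratio = 3.792/1.336 = cos²(30.1°)/cos²(59.1°) ≈ 2.84.

2.84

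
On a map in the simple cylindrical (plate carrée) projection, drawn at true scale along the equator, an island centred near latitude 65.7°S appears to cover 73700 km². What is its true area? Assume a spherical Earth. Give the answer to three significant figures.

For the equirectangular projection with φ₀ = 0 (plate carrée), h = 1 along meridians and k = sec φ along parallels.
Areal scale = h·k = 1 × sec φ; at 65.7°, h = 1.000, k = 2.430, so h·k = 2.430.
True area = apparent / (areal scale) = 73700 / 2.430 ≈ 30300 km².

30300 km²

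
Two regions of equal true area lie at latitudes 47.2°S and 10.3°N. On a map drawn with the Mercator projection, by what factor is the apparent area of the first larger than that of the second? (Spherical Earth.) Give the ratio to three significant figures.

On Mercator, area is exaggerated by sec²φ = 1/cos²φ.
At 47.2°: sec²(47.2°) = 1/0.6794² = 2.166.
At 10.3°: sec²(10.3°) = 1/0.9839² = 1.033.
Ratio = 2.166/1.033 = cos²(10.3°)/cos²(47.2°) ≈ 2.10.

2.10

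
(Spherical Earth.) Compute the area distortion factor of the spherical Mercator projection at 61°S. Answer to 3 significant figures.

Mercator is conformal, so the point scale is isotropic: h = k = sec φ = 1/cos φ.
Areal scale = k² = sec²φ = 1/cos²(61°) = 1/0.4848² = 4.255.

4.25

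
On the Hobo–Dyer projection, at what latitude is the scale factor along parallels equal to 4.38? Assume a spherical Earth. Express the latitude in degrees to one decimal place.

79.6°

The Hobo–Dyer projection is cylindrical equal-area with φ₀ = 37.5°. A cylindrical equal-area projection with standard parallel φ₀ has meridian scale h = cos φ / cos φ₀ and parallel scale k = cos φ₀ / cos φ (so areas are preserved, h·k = 1).
k = cos φ₀ / cos φ = 4.38  ⇒  cos φ = cos 37.5° / 4.38 = 0.1811.
φ = arccos(0.1811) ≈ 79.6°.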